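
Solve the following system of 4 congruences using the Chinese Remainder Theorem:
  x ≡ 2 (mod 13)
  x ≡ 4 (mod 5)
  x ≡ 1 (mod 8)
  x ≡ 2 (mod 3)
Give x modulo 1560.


Product of moduli M = 13 · 5 · 8 · 3 = 1560.
Merge one congruence at a time:
  Start: x ≡ 2 (mod 13).
  Combine with x ≡ 4 (mod 5); new modulus lcm = 65.
    Write x = 2 + 13·t and substitute into x ≡ 4 (mod 5): 13·t ≡ 4 − 2 = 2 (mod 5).
    Reduce coefficients mod 5: 3·t ≡ 2 (mod 5).
    The inverse of 3 mod 5 is 2 (since 3·2 = 6 = 1·5 + 1), so t ≡ 2·2 = 4 ≡ 4 (mod 5).
    Then x = 2 + 13·4 = 54, valid modulo lcm(13, 5) = 65: x ≡ 54 (mod 65).
  Combine with x ≡ 1 (mod 8); new modulus lcm = 520.
    Write x = 54 + 65·t and substitute into x ≡ 1 (mod 8): 65·t ≡ 1 − 54 = -53 (mod 8).
    Reduce coefficients mod 8: 1·t ≡ 3 (mod 8).
    So t ≡ 3 (mod 8).
    Then x = 54 + 65·3 = 249, valid modulo lcm(65, 8) = 520: x ≡ 249 (mod 520).
  Combine with x ≡ 2 (mod 3); new modulus lcm = 1560.
    Write x = 249 + 520·t and substitute into x ≡ 2 (mod 3): 520·t ≡ 2 − 249 = -247 (mod 3).
    Reduce coefficients mod 3: 1·t ≡ 2 (mod 3).
    So t ≡ 2 (mod 3).
    Then x = 249 + 520·2 = 1289, valid modulo lcm(520, 3) = 1560: x ≡ 1289 (mod 1560).
Verify against each original: 1289 mod 13 = 2, 1289 mod 5 = 4, 1289 mod 8 = 1, 1289 mod 3 = 2.

x ≡ 1289 (mod 1560).


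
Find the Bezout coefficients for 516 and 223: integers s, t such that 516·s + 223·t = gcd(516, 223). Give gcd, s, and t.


Euclidean algorithm on (516, 223) — divide until remainder is 0:
  516 = 2 · 223 + 70
  223 = 3 · 70 + 13
  70 = 5 · 13 + 5
  13 = 2 · 5 + 3
  5 = 1 · 3 + 2
  3 = 1 · 2 + 1
  2 = 2 · 1 + 0
gcd(516, 223) = 1.
Track Bezout coefficients alongside the remainders: start with r₀ = 516 = a·1 + b·0 (s = 1, t = 0) and r₁ = 223 = a·0 + b·1 (s = 0, t = 1); each new remainder r_{k+1} = r_{k-1} − q_k·r_k inherits s_{k+1} = s_{k-1} − q_k·s_k, t_{k+1} = t_{k-1} − q_k·t_k, so r_k = a·s_k + b·t_k at every step:
  q = 2: r = 70, s = 1 − 2·0 = 1, t = 0 − 2·1 = -2  (check: 516·1 + 223·(-2) = 70)
  q = 3: r = 13, s = 0 − 3·1 = -3, t = 1 − 3·(-2) = 7  (check: 516·(-3) + 223·7 = 13)
  q = 5: r = 5, s = 1 − 5·(-3) = 16, t = -2 − 5·7 = -37  (check: 516·16 + 223·(-37) = 5)
  q = 2: r = 3, s = -3 − 2·16 = -35, t = 7 − 2·(-37) = 81  (check: 516·(-35) + 223·81 = 3)
  q = 1: r = 2, s = 16 − 1·(-35) = 51, t = -37 − 1·81 = -118  (check: 516·51 + 223·(-118) = 2)
  q = 1: r = 1, s = -35 − 1·51 = -86, t = 81 − 1·(-118) = 199  (check: 516·(-86) + 223·199 = 1)
The row with r = 1 (the gcd) gives the Bezout coefficients s = -86, t = 199.
Result: 516 · (-86) + 223 · (199) = 1.

gcd(516, 223) = 1; s = -86, t = 199 (check: 516·(-86) + 223·199 = 1).


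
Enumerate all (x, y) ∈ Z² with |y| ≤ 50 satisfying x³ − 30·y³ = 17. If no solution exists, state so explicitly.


The equation is x³ - 30y³ = 17. For fixed y, x³ = 30·y³ + 17, so a solution requires the RHS to be a perfect cube.
Strategy: iterate y from -50 to 50, compute RHS = 30·y³ + 17, and check whether it is a (positive or negative) perfect cube.
Check small values of y:
  y = 0: RHS = 17 is not a perfect cube.
  y = 1: RHS = 47 is not a perfect cube.
  y = -1: RHS = -13 is not a perfect cube.
  y = 2: RHS = 257 is not a perfect cube.
  y = -2: RHS = -223 is not a perfect cube.
  y = 3: RHS = 827 is not a perfect cube.
  y = -3: RHS = -793 is not a perfect cube.
Continuing the search up to |y| = 50 finds no solutions either.
No (x, y) in the scanned range satisfies the equation.

No integer solutions with |y| ≤ 50.


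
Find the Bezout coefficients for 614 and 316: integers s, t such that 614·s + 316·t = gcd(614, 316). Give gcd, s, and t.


Euclidean algorithm on (614, 316) — divide until remainder is 0:
  614 = 1 · 316 + 298
  316 = 1 · 298 + 18
  298 = 16 · 18 + 10
  18 = 1 · 10 + 8
  10 = 1 · 8 + 2
  8 = 4 · 2 + 0
gcd(614, 316) = 2.
Track Bezout coefficients alongside the remainders: start with r₀ = 614 = a·1 + b·0 (s = 1, t = 0) and r₁ = 316 = a·0 + b·1 (s = 0, t = 1); each new remainder r_{k+1} = r_{k-1} − q_k·r_k inherits s_{k+1} = s_{k-1} − q_k·s_k, t_{k+1} = t_{k-1} − q_k·t_k, so r_k = a·s_k + b·t_k at every step:
  q = 1: r = 298, s = 1 − 1·0 = 1, t = 0 − 1·1 = -1  (check: 614·1 + 316·(-1) = 298)
  q = 1: r = 18, s = 0 − 1·1 = -1, t = 1 − 1·(-1) = 2  (check: 614·(-1) + 316·2 = 18)
  q = 16: r = 10, s = 1 − 16·(-1) = 17, t = -1 − 16·2 = -33  (check: 614·17 + 316·(-33) = 10)
  q = 1: r = 8, s = -1 − 1·17 = -18, t = 2 − 1·(-33) = 35  (check: 614·(-18) + 316·35 = 8)
  q = 1: r = 2, s = 17 − 1·(-18) = 35, t = -33 − 1·35 = -68  (check: 614·35 + 316·(-68) = 2)
The row with r = 2 (the gcd) gives the Bezout coefficients s = 35, t = -68.
Result: 614 · (35) + 316 · (-68) = 2.

gcd(614, 316) = 2; s = 35, t = -68 (check: 614·35 + 316·(-68) = 2).


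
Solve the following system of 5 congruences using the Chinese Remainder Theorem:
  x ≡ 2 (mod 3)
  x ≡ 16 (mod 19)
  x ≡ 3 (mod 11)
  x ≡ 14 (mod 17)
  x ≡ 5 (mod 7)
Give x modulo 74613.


Product of moduli M = 3 · 19 · 11 · 17 · 7 = 74613.
Merge one congruence at a time:
  Start: x ≡ 2 (mod 3).
  Combine with x ≡ 16 (mod 19); new modulus lcm = 57.
    Write x = 2 + 3·t and substitute into x ≡ 16 (mod 19): 3·t ≡ 16 − 2 = 14 (mod 19).
    The inverse of 3 mod 19 is 13 (since 3·13 = 39 = 2·19 + 1), so t ≡ 13·14 = 182 ≡ 11 (mod 19).
    Then x = 2 + 3·11 = 35, valid modulo lcm(3, 19) = 57: x ≡ 35 (mod 57).
  Combine with x ≡ 3 (mod 11); new modulus lcm = 627.
    Write x = 35 + 57·t and substitute into x ≡ 3 (mod 11): 57·t ≡ 3 − 35 = -32 (mod 11).
    Reduce coefficients mod 11: 2·t ≡ 1 (mod 11).
    The inverse of 2 mod 11 is 6 (since 2·6 = 12 = 1·11 + 1), so t ≡ 6·1 = 6 ≡ 6 (mod 11).
    Then x = 35 + 57·6 = 377, valid modulo lcm(57, 11) = 627: x ≡ 377 (mod 627).
  Combine with x ≡ 14 (mod 17); new modulus lcm = 10659.
    Write x = 377 + 627·t and substitute into x ≡ 14 (mod 17): 627·t ≡ 14 − 377 = -363 (mod 17).
    Reduce coefficients mod 17: 15·t ≡ 11 (mod 17).
    The inverse of 15 mod 17 is 8 (since 15·8 = 120 = 7·17 + 1), so t ≡ 8·11 = 88 ≡ 3 (mod 17).
    Then x = 377 + 627·3 = 2258, valid modulo lcm(627, 17) = 10659: x ≡ 2258 (mod 10659).
  Combine with x ≡ 5 (mod 7); new modulus lcm = 74613.
    Write x = 2258 + 10659·t and substitute into x ≡ 5 (mod 7): 10659·t ≡ 5 − 2258 = -2253 (mod 7).
    Reduce coefficients mod 7: 5·t ≡ 1 (mod 7).
    The inverse of 5 mod 7 is 3 (since 5·3 = 15 = 2·7 + 1), so t ≡ 3·1 = 3 ≡ 3 (mod 7).
    Then x = 2258 + 10659·3 = 34235, valid modulo lcm(10659, 7) = 74613: x ≡ 34235 (mod 74613).
Verify against each original: 34235 mod 3 = 2, 34235 mod 19 = 16, 34235 mod 11 = 3, 34235 mod 17 = 14, 34235 mod 7 = 5.

x ≡ 34235 (mod 74613).


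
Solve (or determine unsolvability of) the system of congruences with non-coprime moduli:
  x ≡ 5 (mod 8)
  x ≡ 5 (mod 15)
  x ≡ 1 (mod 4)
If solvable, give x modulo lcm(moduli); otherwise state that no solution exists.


Moduli 8, 15, 4 are not pairwise coprime, so CRT works modulo lcm(m_i) when all pairwise compatibility conditions hold.
Pairwise compatibility: gcd(m_i, m_j) must divide a_i - a_j for every pair.
Merge one congruence at a time:
  Start: x ≡ 5 (mod 8).
  Combine with x ≡ 5 (mod 15): gcd(8, 15) = 1; 5 - 5 = 0, which IS divisible by 1, so compatible.
    Write x = 5 + 8·t and substitute into x ≡ 5 (mod 15): 8·t ≡ 5 − 5 = 0 (mod 15).
    The inverse of 8 mod 15 is 2 (since 8·2 = 16 = 1·15 + 1), so t ≡ 2·0 = 0 ≡ 0 (mod 15).
    Then x = 5 + 8·0 = 5, valid modulo lcm(8, 15) = 120: x ≡ 5 (mod 120).
  Combine with x ≡ 1 (mod 4): gcd(120, 4) = 4; 1 - 5 = -4, which IS divisible by 4, so compatible.
    Write x = 5 + 120·t and substitute into x ≡ 1 (mod 4): 120·t ≡ 1 − 5 = -4 (mod 4).
    Divide the congruence (and modulus) by g = 4: 30·t ≡ -1 (mod 1).
    Modulo 1 every t works; take t = 0.
    Then x = 5 + 120·0 = 5, valid modulo lcm(120, 4) = 120: x ≡ 5 (mod 120).
Verify: 5 mod 8 = 5, 5 mod 15 = 5, 5 mod 4 = 1.

x ≡ 5 (mod 120).


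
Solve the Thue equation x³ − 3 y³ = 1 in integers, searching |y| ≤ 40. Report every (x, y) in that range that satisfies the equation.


The equation is x³ - 3y³ = 1. For fixed y, x³ = 3·y³ + 1, so a solution requires the RHS to be a perfect cube.
Strategy: iterate y from -40 to 40, compute RHS = 3·y³ + 1, and check whether it is a (positive or negative) perfect cube.
Check small values of y:
  y = 0: RHS = 1 = (1)³ ⇒ x = 1 works.
  y = 1: RHS = 4 is not a perfect cube.
  y = -1: RHS = -2 is not a perfect cube.
  y = 2: RHS = 25 is not a perfect cube.
  y = -2: RHS = -23 is not a perfect cube.
  y = 3: RHS = 82 is not a perfect cube.
  y = -3: RHS = -80 is not a perfect cube.
Continuing the search up to |y| = 40 finds no further solutions beyond those listed.
Collected solutions: (1, 0).

Solutions (with |y| ≤ 40): (1, 0).


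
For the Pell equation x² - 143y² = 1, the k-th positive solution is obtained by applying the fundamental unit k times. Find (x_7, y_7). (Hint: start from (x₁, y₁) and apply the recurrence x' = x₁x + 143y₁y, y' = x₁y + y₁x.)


Step 1: Find the fundamental solution (x₁, y₁) of x² - 143y² = 1.
  Expand √143 as a continued fraction. a₀ = ⌊√143⌋ = 11; iterate m_{k+1} = d_k·a_k − m_k, d_{k+1} = (143 − m_{k+1}²)/d_k, a_{k+1} = ⌊(a₀ + m_{k+1})/d_{k+1}⌋ (starting m₀ = 0, d₀ = 1), with convergents p_k = a_k·p_{k-1} + p_{k-2}, q_k = a_k·q_{k-1} + q_{k-2} (p₋₁ = 1, q₋₁ = 0):
  k = 0: a₀ = 11; p₀/q₀ = 11/1; p₀² − 143·q₀² = 121 − 143 = -22.
  k = 1: m = 11, d = 22, a = ⌊(11 + 11)/22⌋ = 1; p/q = (1·11 + 1)/(1·1 + 0) = 12/1; p² − 143·q² = 144 − 143 = 1.
  The first convergent with p² − 143·q² = 1 gives the fundamental solution (x₁, y₁) = (12, 1).
Step 2: Apply the recurrence (x_{n+1}, y_{n+1}) = (x₁x_n + 143y₁y_n, x₁y_n + y₁x_n) repeatedly.
  From (x_1, y_1) = (12, 1): x_2 = 12·12 + 143·1·1 = 287; y_2 = 12·1 + 1·12 = 24.
  From (x_2, y_2) = (287, 24): x_3 = 12·287 + 143·1·24 = 6876; y_3 = 12·24 + 1·287 = 575.
  From (x_3, y_3) = (6876, 575): x_4 = 12·6876 + 143·1·575 = 164737; y_4 = 12·575 + 1·6876 = 13776.
  From (x_4, y_4) = (164737, 13776): x_5 = 12·164737 + 143·1·13776 = 3946812; y_5 = 12·13776 + 1·164737 = 330049.
  From (x_5, y_5) = (3946812, 330049): x_6 = 12·3946812 + 143·1·330049 = 94558751; y_6 = 12·330049 + 1·3946812 = 7907400.
  From (x_6, y_6) = (94558751, 7907400): x_7 = 12·94558751 + 143·1·7907400 = 2265463212; y_7 = 12·7907400 + 1·94558751 = 189447551.
Step 3: Verify x_7² - 143·y_7² = 5132323564925356944 - 5132323564925356943 = 1 (should be 1). ✓

(x_1, y_1) = (12, 1); (x_7, y_7) = (2265463212, 189447551).


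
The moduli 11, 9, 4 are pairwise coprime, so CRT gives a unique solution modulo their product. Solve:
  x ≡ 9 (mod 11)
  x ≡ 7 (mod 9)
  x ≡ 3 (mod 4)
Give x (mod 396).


Moduli 11, 9, 4 are pairwise coprime; by CRT there is a unique solution modulo M = 11 · 9 · 4 = 396.
Solve pairwise, accumulating the modulus:
  Start with x ≡ 9 (mod 11).
  Combine with x ≡ 7 (mod 9): since gcd(11, 9) = 1, we get a unique residue mod 99.
    Write x = 9 + 11·t and substitute into x ≡ 7 (mod 9): 11·t ≡ 7 − 9 = -2 (mod 9).
    Reduce coefficients mod 9: 2·t ≡ 7 (mod 9).
    The inverse of 2 mod 9 is 5 (since 2·5 = 10 = 1·9 + 1), so t ≡ 5·7 = 35 ≡ 8 (mod 9).
    Then x = 9 + 11·8 = 97, valid modulo lcm(11, 9) = 99: x ≡ 97 (mod 99).
  Combine with x ≡ 3 (mod 4): since gcd(99, 4) = 1, we get a unique residue mod 396.
    Write x = 97 + 99·t and substitute into x ≡ 3 (mod 4): 99·t ≡ 3 − 97 = -94 (mod 4).
    Reduce coefficients mod 4: 3·t ≡ 2 (mod 4).
    The inverse of 3 mod 4 is 3 (since 3·3 = 9 = 2·4 + 1), so t ≡ 3·2 = 6 ≡ 2 (mod 4).
    Then x = 97 + 99·2 = 295, valid modulo lcm(99, 4) = 396: x ≡ 295 (mod 396).
Verify: 295 mod 11 = 9 ✓, 295 mod 9 = 7 ✓, 295 mod 4 = 3 ✓.

x ≡ 295 (mod 396).


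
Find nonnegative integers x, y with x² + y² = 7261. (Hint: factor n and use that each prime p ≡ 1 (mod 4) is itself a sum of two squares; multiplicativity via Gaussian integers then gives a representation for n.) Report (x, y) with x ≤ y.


Step 1: Factor n = 7261 = 53 · 137.
Step 2: Check the mod-4 condition on each prime factor: 53 ≡ 1 (mod 4), exponent 1; 137 ≡ 1 (mod 4), exponent 1.
All primes ≡ 3 (mod 4) appear to even exponent (or don't appear), so by the two-squares theorem n IS expressible as a sum of two squares.
Step 3: Build a representation. Here n = 53 · 137 is a product of primes ≡ 1 (mod 4). Each prime p ≡ 1 (mod 4) is itself a sum of two squares; find a² by testing p − a² for a perfect square:
  53: 53 − 1² = 52, 53 − 2² = 49 = 7² ⇒ 53 = 2² + 7².
  137: 137 − 1² = 136, 137 − 2² = 133, 137 − 3² = 128, 137 − 4² = 121 = 11² ⇒ 137 = 4² + 11².
  Combine using the Brahmagupta–Fibonacci identity (a² + b²)(c² + d²) = (ac − bd)² + (ad + bc)² = (ac + bd)² + (ad − bc)²:
  53 · 137 = 7261: from (2² + 7²)(4² + 11²), take (2·4 − 7·11, 2·11 + 7·4) = (8 − 77, 22 + 28) = (-69, 50); dropping signs (only squares matter) gives (69, 50); check 69² + 50² = 4761 + 2500 = 7261 ✓.
Step 4: Order so x ≤ y and verify: 50² + 69² = 2500 + 4761 = 7261 = n. ✓

n = 7261 = 50² + 69² (one valid representation with x ≤ y).


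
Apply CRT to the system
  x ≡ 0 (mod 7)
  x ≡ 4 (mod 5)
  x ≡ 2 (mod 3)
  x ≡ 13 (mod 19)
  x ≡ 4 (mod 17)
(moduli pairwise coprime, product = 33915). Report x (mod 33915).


Product of moduli M = 7 · 5 · 3 · 19 · 17 = 33915.
Merge one congruence at a time:
  Start: x ≡ 0 (mod 7).
  Combine with x ≡ 4 (mod 5); new modulus lcm = 35.
    Write x = 0 + 7·t and substitute into x ≡ 4 (mod 5): 7·t ≡ 4 − 0 = 4 (mod 5).
    Reduce coefficients mod 5: 2·t ≡ 4 (mod 5).
    The inverse of 2 mod 5 is 3 (since 2·3 = 6 = 1·5 + 1), so t ≡ 3·4 = 12 ≡ 2 (mod 5).
    Then x = 0 + 7·2 = 14, valid modulo lcm(7, 5) = 35: x ≡ 14 (mod 35).
  Combine with x ≡ 2 (mod 3); new modulus lcm = 105.
    Write x = 14 + 35·t and substitute into x ≡ 2 (mod 3): 35·t ≡ 2 − 14 = -12 (mod 3).
    Reduce coefficients mod 3: 2·t ≡ 0 (mod 3).
    The inverse of 2 mod 3 is 2 (since 2·2 = 4 = 1·3 + 1), so t ≡ 2·0 = 0 ≡ 0 (mod 3).
    Then x = 14 + 35·0 = 14, valid modulo lcm(35, 3) = 105: x ≡ 14 (mod 105).
  Combine with x ≡ 13 (mod 19); new modulus lcm = 1995.
    Write x = 14 + 105·t and substitute into x ≡ 13 (mod 19): 105·t ≡ 13 − 14 = -1 (mod 19).
    Reduce coefficients mod 19: 10·t ≡ 18 (mod 19).
    The inverse of 10 mod 19 is 2 (since 10·2 = 20 = 1·19 + 1), so t ≡ 2·18 = 36 ≡ 17 (mod 19).
    Then x = 14 + 105·17 = 1799, valid modulo lcm(105, 19) = 1995: x ≡ 1799 (mod 1995).
  Combine with x ≡ 4 (mod 17); new modulus lcm = 33915.
    Write x = 1799 + 1995·t and substitute into x ≡ 4 (mod 17): 1995·t ≡ 4 − 1799 = -1795 (mod 17).
    Reduce coefficients mod 17: 6·t ≡ 7 (mod 17).
    The inverse of 6 mod 17 is 3 (since 6·3 = 18 = 1·17 + 1), so t ≡ 3·7 = 21 ≡ 4 (mod 17).
    Then x = 1799 + 1995·4 = 9779, valid modulo lcm(1995, 17) = 33915: x ≡ 9779 (mod 33915).
Verify against each original: 9779 mod 7 = 0, 9779 mod 5 = 4, 9779 mod 3 = 2, 9779 mod 19 = 13, 9779 mod 17 = 4.

x ≡ 9779 (mod 33915).


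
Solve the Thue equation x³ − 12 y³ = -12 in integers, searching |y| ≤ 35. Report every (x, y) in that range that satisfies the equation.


The equation is x³ - 12y³ = -12. For fixed y, x³ = 12·y³ − 12, so a solution requires the RHS to be a perfect cube.
Strategy: iterate y from -35 to 35, compute RHS = 12·y³ − 12, and check whether it is a (positive or negative) perfect cube.
Check small values of y:
  y = 0: RHS = -12 is not a perfect cube.
  y = 1: RHS = 0 = (0)³ ⇒ x = 0 works.
  y = -1: RHS = -24 is not a perfect cube.
  y = 2: RHS = 84 is not a perfect cube.
  y = -2: RHS = -108 is not a perfect cube.
  y = 3: RHS = 312 is not a perfect cube.
  y = -3: RHS = -336 is not a perfect cube.
Continuing the search up to |y| = 35 finds no further solutions beyond those listed.
Collected solutions: (0, 1).

Solutions (with |y| ≤ 35): (0, 1).


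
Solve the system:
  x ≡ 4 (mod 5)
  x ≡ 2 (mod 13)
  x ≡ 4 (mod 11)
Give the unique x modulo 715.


Moduli 5, 13, 11 are pairwise coprime; by CRT there is a unique solution modulo M = 5 · 13 · 11 = 715.
Solve pairwise, accumulating the modulus:
  Start with x ≡ 4 (mod 5).
  Combine with x ≡ 2 (mod 13): since gcd(5, 13) = 1, we get a unique residue mod 65.
    Write x = 4 + 5·t and substitute into x ≡ 2 (mod 13): 5·t ≡ 2 − 4 = -2 (mod 13).
    Reduce coefficients mod 13: 5·t ≡ 11 (mod 13).
    The inverse of 5 mod 13 is 8 (since 5·8 = 40 = 3·13 + 1), so t ≡ 8·11 = 88 ≡ 10 (mod 13).
    Then x = 4 + 5·10 = 54, valid modulo lcm(5, 13) = 65: x ≡ 54 (mod 65).
  Combine with x ≡ 4 (mod 11): since gcd(65, 11) = 1, we get a unique residue mod 715.
    Write x = 54 + 65·t and substitute into x ≡ 4 (mod 11): 65·t ≡ 4 − 54 = -50 (mod 11).
    Reduce coefficients mod 11: 10·t ≡ 5 (mod 11).
    The inverse of 10 mod 11 is 10 (since 10·10 = 100 = 9·11 + 1), so t ≡ 10·5 = 50 ≡ 6 (mod 11).
    Then x = 54 + 65·6 = 444, valid modulo lcm(65, 11) = 715: x ≡ 444 (mod 715).
Verify: 444 mod 5 = 4 ✓, 444 mod 13 = 2 ✓, 444 mod 11 = 4 ✓.

x ≡ 444 (mod 715).


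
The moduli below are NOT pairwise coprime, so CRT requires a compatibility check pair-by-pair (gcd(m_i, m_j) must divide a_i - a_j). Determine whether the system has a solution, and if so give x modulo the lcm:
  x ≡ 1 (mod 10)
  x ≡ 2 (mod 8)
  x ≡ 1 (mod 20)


Moduli 10, 8, 20 are not pairwise coprime, so CRT works modulo lcm(m_i) when all pairwise compatibility conditions hold.
Pairwise compatibility: gcd(m_i, m_j) must divide a_i - a_j for every pair.
Merge one congruence at a time:
  Start: x ≡ 1 (mod 10).
  Combine with x ≡ 2 (mod 8): gcd(10, 8) = 2, and 2 - 1 = 1 is NOT divisible by 2.
    ⇒ system is inconsistent (no integer solution).

No solution (the system is inconsistent).


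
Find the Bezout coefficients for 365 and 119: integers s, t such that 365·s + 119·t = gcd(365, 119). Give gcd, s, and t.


Euclidean algorithm on (365, 119) — divide until remainder is 0:
  365 = 3 · 119 + 8
  119 = 14 · 8 + 7
  8 = 1 · 7 + 1
  7 = 7 · 1 + 0
gcd(365, 119) = 1.
Track Bezout coefficients alongside the remainders: start with r₀ = 365 = a·1 + b·0 (s = 1, t = 0) and r₁ = 119 = a·0 + b·1 (s = 0, t = 1); each new remainder r_{k+1} = r_{k-1} − q_k·r_k inherits s_{k+1} = s_{k-1} − q_k·s_k, t_{k+1} = t_{k-1} − q_k·t_k, so r_k = a·s_k + b·t_k at every step:
  q = 3: r = 8, s = 1 − 3·0 = 1, t = 0 − 3·1 = -3  (check: 365·1 + 119·(-3) = 8)
  q = 14: r = 7, s = 0 − 14·1 = -14, t = 1 − 14·(-3) = 43  (check: 365·(-14) + 119·43 = 7)
  q = 1: r = 1, s = 1 − 1·(-14) = 15, t = -3 − 1·43 = -46  (check: 365·15 + 119·(-46) = 1)
The row with r = 1 (the gcd) gives the Bezout coefficients s = 15, t = -46.
Result: 365 · (15) + 119 · (-46) = 1.

gcd(365, 119) = 1; s = 15, t = -46 (check: 365·15 + 119·(-46) = 1).


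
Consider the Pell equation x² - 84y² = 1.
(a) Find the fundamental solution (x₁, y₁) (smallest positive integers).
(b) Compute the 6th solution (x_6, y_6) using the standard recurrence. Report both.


Step 1: Find the fundamental solution (x₁, y₁) of x² - 84y² = 1.
  Expand √84 as a continued fraction. a₀ = ⌊√84⌋ = 9; iterate m_{k+1} = d_k·a_k − m_k, d_{k+1} = (84 − m_{k+1}²)/d_k, a_{k+1} = ⌊(a₀ + m_{k+1})/d_{k+1}⌋ (starting m₀ = 0, d₀ = 1), with convergents p_k = a_k·p_{k-1} + p_{k-2}, q_k = a_k·q_{k-1} + q_{k-2} (p₋₁ = 1, q₋₁ = 0):
  k = 0: a₀ = 9; p₀/q₀ = 9/1; p₀² − 84·q₀² = 81 − 84 = -3.
  k = 1: m = 9, d = 3, a = ⌊(9 + 9)/3⌋ = 6; p/q = (6·9 + 1)/(6·1 + 0) = 55/6; p² − 84·q² = 3025 − 3024 = 1.
  The first convergent with p² − 84·q² = 1 gives the fundamental solution (x₁, y₁) = (55, 6).
Step 2: Apply the recurrence (x_{n+1}, y_{n+1}) = (x₁x_n + 84y₁y_n, x₁y_n + y₁x_n) repeatedly.
  From (x_1, y_1) = (55, 6): x_2 = 55·55 + 84·6·6 = 6049; y_2 = 55·6 + 6·55 = 660.
  From (x_2, y_2) = (6049, 660): x_3 = 55·6049 + 84·6·660 = 665335; y_3 = 55·660 + 6·6049 = 72594.
  From (x_3, y_3) = (665335, 72594): x_4 = 55·665335 + 84·6·72594 = 73180801; y_4 = 55·72594 + 6·665335 = 7984680.
  From (x_4, y_4) = (73180801, 7984680): x_5 = 55·73180801 + 84·6·7984680 = 8049222775; y_5 = 55·7984680 + 6·73180801 = 878242206.
  From (x_5, y_5) = (8049222775, 878242206): x_6 = 55·8049222775 + 84·6·878242206 = 885341324449; y_6 = 55·878242206 + 6·8049222775 = 96598657980.
Step 3: Verify x_6² - 84·y_6² = 783829260777109485153601 - 783829260777109485153600 = 1 (should be 1). ✓

(x_1, y_1) = (55, 6); (x_6, y_6) = (885341324449, 96598657980).


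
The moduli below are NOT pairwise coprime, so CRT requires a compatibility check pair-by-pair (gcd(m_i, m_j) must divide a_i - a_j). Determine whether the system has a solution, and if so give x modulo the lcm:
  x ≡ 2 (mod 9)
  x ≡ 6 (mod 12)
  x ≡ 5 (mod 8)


Moduli 9, 12, 8 are not pairwise coprime, so CRT works modulo lcm(m_i) when all pairwise compatibility conditions hold.
Pairwise compatibility: gcd(m_i, m_j) must divide a_i - a_j for every pair.
Merge one congruence at a time:
  Start: x ≡ 2 (mod 9).
  Combine with x ≡ 6 (mod 12): gcd(9, 12) = 3, and 6 - 2 = 4 is NOT divisible by 3.
    ⇒ system is inconsistent (no integer solution).

No solution (the system is inconsistent).


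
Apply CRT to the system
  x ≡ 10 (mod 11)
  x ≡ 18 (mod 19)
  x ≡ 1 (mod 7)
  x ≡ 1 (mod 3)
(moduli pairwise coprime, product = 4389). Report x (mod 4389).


Product of moduli M = 11 · 19 · 7 · 3 = 4389.
Merge one congruence at a time:
  Start: x ≡ 10 (mod 11).
  Combine with x ≡ 18 (mod 19); new modulus lcm = 209.
    Write x = 10 + 11·t and substitute into x ≡ 18 (mod 19): 11·t ≡ 18 − 10 = 8 (mod 19).
    The inverse of 11 mod 19 is 7 (since 11·7 = 77 = 4·19 + 1), so t ≡ 7·8 = 56 ≡ 18 (mod 19).
    Then x = 10 + 11·18 = 208, valid modulo lcm(11, 19) = 209: x ≡ 208 (mod 209).
  Combine with x ≡ 1 (mod 7); new modulus lcm = 1463.
    Write x = 208 + 209·t and substitute into x ≡ 1 (mod 7): 209·t ≡ 1 − 208 = -207 (mod 7).
    Reduce coefficients mod 7: 6·t ≡ 3 (mod 7).
    The inverse of 6 mod 7 is 6 (since 6·6 = 36 = 5·7 + 1), so t ≡ 6·3 = 18 ≡ 4 (mod 7).
    Then x = 208 + 209·4 = 1044, valid modulo lcm(209, 7) = 1463: x ≡ 1044 (mod 1463).
  Combine with x ≡ 1 (mod 3); new modulus lcm = 4389.
    Write x = 1044 + 1463·t and substitute into x ≡ 1 (mod 3): 1463·t ≡ 1 − 1044 = -1043 (mod 3).
    Reduce coefficients mod 3: 2·t ≡ 1 (mod 3).
    The inverse of 2 mod 3 is 2 (since 2·2 = 4 = 1·3 + 1), so t ≡ 2·1 = 2 ≡ 2 (mod 3).
    Then x = 1044 + 1463·2 = 3970, valid modulo lcm(1463, 3) = 4389: x ≡ 3970 (mod 4389).
Verify against each original: 3970 mod 11 = 10, 3970 mod 19 = 18, 3970 mod 7 = 1, 3970 mod 3 = 1.

x ≡ 3970 (mod 4389).


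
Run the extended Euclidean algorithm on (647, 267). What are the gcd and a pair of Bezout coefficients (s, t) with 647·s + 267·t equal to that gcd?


Euclidean algorithm on (647, 267) — divide until remainder is 0:
  647 = 2 · 267 + 113
  267 = 2 · 113 + 41
  113 = 2 · 41 + 31
  41 = 1 · 31 + 10
  31 = 3 · 10 + 1
  10 = 10 · 1 + 0
gcd(647, 267) = 1.
Track Bezout coefficients alongside the remainders: start with r₀ = 647 = a·1 + b·0 (s = 1, t = 0) and r₁ = 267 = a·0 + b·1 (s = 0, t = 1); each new remainder r_{k+1} = r_{k-1} − q_k·r_k inherits s_{k+1} = s_{k-1} − q_k·s_k, t_{k+1} = t_{k-1} − q_k·t_k, so r_k = a·s_k + b·t_k at every step:
  q = 2: r = 113, s = 1 − 2·0 = 1, t = 0 − 2·1 = -2  (check: 647·1 + 267·(-2) = 113)
  q = 2: r = 41, s = 0 − 2·1 = -2, t = 1 − 2·(-2) = 5  (check: 647·(-2) + 267·5 = 41)
  q = 2: r = 31, s = 1 − 2·(-2) = 5, t = -2 − 2·5 = -12  (check: 647·5 + 267·(-12) = 31)
  q = 1: r = 10, s = -2 − 1·5 = -7, t = 5 − 1·(-12) = 17  (check: 647·(-7) + 267·17 = 10)
  q = 3: r = 1, s = 5 − 3·(-7) = 26, t = -12 − 3·17 = -63  (check: 647·26 + 267·(-63) = 1)
The row with r = 1 (the gcd) gives the Bezout coefficients s = 26, t = -63.
Result: 647 · (26) + 267 · (-63) = 1.

gcd(647, 267) = 1; s = 26, t = -63 (check: 647·26 + 267·(-63) = 1).


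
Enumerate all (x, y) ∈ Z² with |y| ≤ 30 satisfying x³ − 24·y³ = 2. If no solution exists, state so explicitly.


The equation is x³ - 24y³ = 2. For fixed y, x³ = 24·y³ + 2, so a solution requires the RHS to be a perfect cube.
Strategy: iterate y from -30 to 30, compute RHS = 24·y³ + 2, and check whether it is a (positive or negative) perfect cube.
Check small values of y:
  y = 0: RHS = 2 is not a perfect cube.
  y = 1: RHS = 26 is not a perfect cube.
  y = -1: RHS = -22 is not a perfect cube.
  y = 2: RHS = 194 is not a perfect cube.
  y = -2: RHS = -190 is not a perfect cube.
  y = 3: RHS = 650 is not a perfect cube.
  y = -3: RHS = -646 is not a perfect cube.
Continuing the search up to |y| = 30 finds no solutions either.
No (x, y) in the scanned range satisfies the equation.

No integer solutions with |y| ≤ 30.


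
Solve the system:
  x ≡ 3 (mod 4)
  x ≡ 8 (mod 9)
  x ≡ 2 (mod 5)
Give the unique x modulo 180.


Moduli 4, 9, 5 are pairwise coprime; by CRT there is a unique solution modulo M = 4 · 9 · 5 = 180.
Solve pairwise, accumulating the modulus:
  Start with x ≡ 3 (mod 4).
  Combine with x ≡ 8 (mod 9): since gcd(4, 9) = 1, we get a unique residue mod 36.
    Write x = 3 + 4·t and substitute into x ≡ 8 (mod 9): 4·t ≡ 8 − 3 = 5 (mod 9).
    The inverse of 4 mod 9 is 7 (since 4·7 = 28 = 3·9 + 1), so t ≡ 7·5 = 35 ≡ 8 (mod 9).
    Then x = 3 + 4·8 = 35, valid modulo lcm(4, 9) = 36: x ≡ 35 (mod 36).
  Combine with x ≡ 2 (mod 5): since gcd(36, 5) = 1, we get a unique residue mod 180.
    Write x = 35 + 36·t and substitute into x ≡ 2 (mod 5): 36·t ≡ 2 − 35 = -33 (mod 5).
    Reduce coefficients mod 5: 1·t ≡ 2 (mod 5).
    So t ≡ 2 (mod 5).
    Then x = 35 + 36·2 = 107, valid modulo lcm(36, 5) = 180: x ≡ 107 (mod 180).
Verify: 107 mod 4 = 3 ✓, 107 mod 9 = 8 ✓, 107 mod 5 = 2 ✓.

x ≡ 107 (mod 180).


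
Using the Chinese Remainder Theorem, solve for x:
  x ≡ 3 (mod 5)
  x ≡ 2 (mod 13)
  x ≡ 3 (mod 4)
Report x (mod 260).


Moduli 5, 13, 4 are pairwise coprime; by CRT there is a unique solution modulo M = 5 · 13 · 4 = 260.
Solve pairwise, accumulating the modulus:
  Start with x ≡ 3 (mod 5).
  Combine with x ≡ 2 (mod 13): since gcd(5, 13) = 1, we get a unique residue mod 65.
    Write x = 3 + 5·t and substitute into x ≡ 2 (mod 13): 5·t ≡ 2 − 3 = -1 (mod 13).
    Reduce coefficients mod 13: 5·t ≡ 12 (mod 13).
    The inverse of 5 mod 13 is 8 (since 5·8 = 40 = 3·13 + 1), so t ≡ 8·12 = 96 ≡ 5 (mod 13).
    Then x = 3 + 5·5 = 28, valid modulo lcm(5, 13) = 65: x ≡ 28 (mod 65).
  Combine with x ≡ 3 (mod 4): since gcd(65, 4) = 1, we get a unique residue mod 260.
    Write x = 28 + 65·t and substitute into x ≡ 3 (mod 4): 65·t ≡ 3 − 28 = -25 (mod 4).
    Reduce coefficients mod 4: 1·t ≡ 3 (mod 4).
    So t ≡ 3 (mod 4).
    Then x = 28 + 65·3 = 223, valid modulo lcm(65, 4) = 260: x ≡ 223 (mod 260).
Verify: 223 mod 5 = 3 ✓, 223 mod 13 = 2 ✓, 223 mod 4 = 3 ✓.

x ≡ 223 (mod 260).


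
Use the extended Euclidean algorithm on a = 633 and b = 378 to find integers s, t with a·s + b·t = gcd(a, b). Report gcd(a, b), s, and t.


Euclidean algorithm on (633, 378) — divide until remainder is 0:
  633 = 1 · 378 + 255
  378 = 1 · 255 + 123
  255 = 2 · 123 + 9
  123 = 13 · 9 + 6
  9 = 1 · 6 + 3
  6 = 2 · 3 + 0
gcd(633, 378) = 3.
Track Bezout coefficients alongside the remainders: start with r₀ = 633 = a·1 + b·0 (s = 1, t = 0) and r₁ = 378 = a·0 + b·1 (s = 0, t = 1); each new remainder r_{k+1} = r_{k-1} − q_k·r_k inherits s_{k+1} = s_{k-1} − q_k·s_k, t_{k+1} = t_{k-1} − q_k·t_k, so r_k = a·s_k + b·t_k at every step:
  q = 1: r = 255, s = 1 − 1·0 = 1, t = 0 − 1·1 = -1  (check: 633·1 + 378·(-1) = 255)
  q = 1: r = 123, s = 0 − 1·1 = -1, t = 1 − 1·(-1) = 2  (check: 633·(-1) + 378·2 = 123)
  q = 2: r = 9, s = 1 − 2·(-1) = 3, t = -1 − 2·2 = -5  (check: 633·3 + 378·(-5) = 9)
  q = 13: r = 6, s = -1 − 13·3 = -40, t = 2 − 13·(-5) = 67  (check: 633·(-40) + 378·67 = 6)
  q = 1: r = 3, s = 3 − 1·(-40) = 43, t = -5 − 1·67 = -72  (check: 633·43 + 378·(-72) = 3)
The row with r = 3 (the gcd) gives the Bezout coefficients s = 43, t = -72.
Result: 633 · (43) + 378 · (-72) = 3.

gcd(633, 378) = 3; s = 43, t = -72 (check: 633·43 + 378·(-72) = 3).


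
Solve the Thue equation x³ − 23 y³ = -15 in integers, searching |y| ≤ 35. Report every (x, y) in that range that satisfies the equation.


The equation is x³ - 23y³ = -15. For fixed y, x³ = 23·y³ − 15, so a solution requires the RHS to be a perfect cube.
Strategy: iterate y from -35 to 35, compute RHS = 23·y³ − 15, and check whether it is a (positive or negative) perfect cube.
Check small values of y:
  y = 0: RHS = -15 is not a perfect cube.
  y = 1: RHS = 8 = (2)³ ⇒ x = 2 works.
  y = -1: RHS = -38 is not a perfect cube.
  y = 2: RHS = 169 is not a perfect cube.
  y = -2: RHS = -199 is not a perfect cube.
  y = 3: RHS = 606 is not a perfect cube.
  y = -3: RHS = -636 is not a perfect cube.
Continuing the search up to |y| = 35 finds no further solutions beyond those listed.
Collected solutions: (2, 1).

Solutions (with |y| ≤ 35): (2, 1).


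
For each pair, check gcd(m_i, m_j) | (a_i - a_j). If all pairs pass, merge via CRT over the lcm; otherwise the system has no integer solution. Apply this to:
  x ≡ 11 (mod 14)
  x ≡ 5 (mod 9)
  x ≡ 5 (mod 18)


Moduli 14, 9, 18 are not pairwise coprime, so CRT works modulo lcm(m_i) when all pairwise compatibility conditions hold.
Pairwise compatibility: gcd(m_i, m_j) must divide a_i - a_j for every pair.
Merge one congruence at a time:
  Start: x ≡ 11 (mod 14).
  Combine with x ≡ 5 (mod 9): gcd(14, 9) = 1; 5 - 11 = -6, which IS divisible by 1, so compatible.
    Write x = 11 + 14·t and substitute into x ≡ 5 (mod 9): 14·t ≡ 5 − 11 = -6 (mod 9).
    Reduce coefficients mod 9: 5·t ≡ 3 (mod 9).
    The inverse of 5 mod 9 is 2 (since 5·2 = 10 = 1·9 + 1), so t ≡ 2·3 = 6 ≡ 6 (mod 9).
    Then x = 11 + 14·6 = 95, valid modulo lcm(14, 9) = 126: x ≡ 95 (mod 126).
  Combine with x ≡ 5 (mod 18): gcd(126, 18) = 18; 5 - 95 = -90, which IS divisible by 18, so compatible.
    Write x = 95 + 126·t and substitute into x ≡ 5 (mod 18): 126·t ≡ 5 − 95 = -90 (mod 18).
    Divide the congruence (and modulus) by g = 18: 7·t ≡ -5 (mod 1).
    Modulo 1 every t works; take t = 0.
    Then x = 95 + 126·0 = 95, valid modulo lcm(126, 18) = 126: x ≡ 95 (mod 126).
Verify: 95 mod 14 = 11, 95 mod 9 = 5, 95 mod 18 = 5.

x ≡ 95 (mod 126).


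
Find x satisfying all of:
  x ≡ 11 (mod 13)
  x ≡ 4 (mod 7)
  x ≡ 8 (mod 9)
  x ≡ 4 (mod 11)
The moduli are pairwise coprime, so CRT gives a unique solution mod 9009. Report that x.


Product of moduli M = 13 · 7 · 9 · 11 = 9009.
Merge one congruence at a time:
  Start: x ≡ 11 (mod 13).
  Combine with x ≡ 4 (mod 7); new modulus lcm = 91.
    Write x = 11 + 13·t and substitute into x ≡ 4 (mod 7): 13·t ≡ 4 − 11 = -7 (mod 7).
    Reduce coefficients mod 7: 6·t ≡ 0 (mod 7).
    The inverse of 6 mod 7 is 6 (since 6·6 = 36 = 5·7 + 1), so t ≡ 6·0 = 0 ≡ 0 (mod 7).
    Then x = 11 + 13·0 = 11, valid modulo lcm(13, 7) = 91: x ≡ 11 (mod 91).
  Combine with x ≡ 8 (mod 9); new modulus lcm = 819.
    Write x = 11 + 91·t and substitute into x ≡ 8 (mod 9): 91·t ≡ 8 − 11 = -3 (mod 9).
    Reduce coefficients mod 9: 1·t ≡ 6 (mod 9).
    So t ≡ 6 (mod 9).
    Then x = 11 + 91·6 = 557, valid modulo lcm(91, 9) = 819: x ≡ 557 (mod 819).
  Combine with x ≡ 4 (mod 11); new modulus lcm = 9009.
    Write x = 557 + 819·t and substitute into x ≡ 4 (mod 11): 819·t ≡ 4 − 557 = -553 (mod 11).
    Reduce coefficients mod 11: 5·t ≡ 8 (mod 11).
    The inverse of 5 mod 11 is 9 (since 5·9 = 45 = 4·11 + 1), so t ≡ 9·8 = 72 ≡ 6 (mod 11).
    Then x = 557 + 819·6 = 5471, valid modulo lcm(819, 11) = 9009: x ≡ 5471 (mod 9009).
Verify against each original: 5471 mod 13 = 11, 5471 mod 7 = 4, 5471 mod 9 = 8, 5471 mod 11 = 4.

x ≡ 5471 (mod 9009).


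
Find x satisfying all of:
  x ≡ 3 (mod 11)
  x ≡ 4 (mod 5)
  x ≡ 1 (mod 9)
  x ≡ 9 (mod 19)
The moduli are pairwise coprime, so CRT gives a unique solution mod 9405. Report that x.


Product of moduli M = 11 · 5 · 9 · 19 = 9405.
Merge one congruence at a time:
  Start: x ≡ 3 (mod 11).
  Combine with x ≡ 4 (mod 5); new modulus lcm = 55.
    Write x = 3 + 11·t and substitute into x ≡ 4 (mod 5): 11·t ≡ 4 − 3 = 1 (mod 5).
    Reduce coefficients mod 5: 1·t ≡ 1 (mod 5).
    So t ≡ 1 (mod 5).
    Then x = 3 + 11·1 = 14, valid modulo lcm(11, 5) = 55: x ≡ 14 (mod 55).
  Combine with x ≡ 1 (mod 9); new modulus lcm = 495.
    Write x = 14 + 55·t and substitute into x ≡ 1 (mod 9): 55·t ≡ 1 − 14 = -13 (mod 9).
    Reduce coefficients mod 9: 1·t ≡ 5 (mod 9).
    So t ≡ 5 (mod 9).
    Then x = 14 + 55·5 = 289, valid modulo lcm(55, 9) = 495: x ≡ 289 (mod 495).
  Combine with x ≡ 9 (mod 19); new modulus lcm = 9405.
    Write x = 289 + 495·t and substitute into x ≡ 9 (mod 19): 495·t ≡ 9 − 289 = -280 (mod 19).
    Reduce coefficients mod 19: 1·t ≡ 5 (mod 19).
    So t ≡ 5 (mod 19).
    Then x = 289 + 495·5 = 2764, valid modulo lcm(495, 19) = 9405: x ≡ 2764 (mod 9405).
Verify against each original: 2764 mod 11 = 3, 2764 mod 5 = 4, 2764 mod 9 = 1, 2764 mod 19 = 9.

x ≡ 2764 (mod 9405).


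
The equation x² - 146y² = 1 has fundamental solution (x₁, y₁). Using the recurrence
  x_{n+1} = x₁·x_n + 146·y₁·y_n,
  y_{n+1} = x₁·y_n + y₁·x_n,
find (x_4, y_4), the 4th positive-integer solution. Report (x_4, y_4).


Step 1: Find the fundamental solution (x₁, y₁) of x² - 146y² = 1.
  Expand √146 as a continued fraction. a₀ = ⌊√146⌋ = 12; iterate m_{k+1} = d_k·a_k − m_k, d_{k+1} = (146 − m_{k+1}²)/d_k, a_{k+1} = ⌊(a₀ + m_{k+1})/d_{k+1}⌋ (starting m₀ = 0, d₀ = 1), with convergents p_k = a_k·p_{k-1} + p_{k-2}, q_k = a_k·q_{k-1} + q_{k-2} (p₋₁ = 1, q₋₁ = 0):
  k = 0: a₀ = 12; p₀/q₀ = 12/1; p₀² − 146·q₀² = 144 − 146 = -2.
  k = 1: m = 12, d = 2, a = ⌊(12 + 12)/2⌋ = 12; p/q = (12·12 + 1)/(12·1 + 0) = 145/12; p² − 146·q² = 21025 − 21024 = 1.
  The first convergent with p² − 146·q² = 1 gives the fundamental solution (x₁, y₁) = (145, 12).
Step 2: Apply the recurrence (x_{n+1}, y_{n+1}) = (x₁x_n + 146y₁y_n, x₁y_n + y₁x_n) repeatedly.
  From (x_1, y_1) = (145, 12): x_2 = 145·145 + 146·12·12 = 42049; y_2 = 145·12 + 12·145 = 3480.
  From (x_2, y_2) = (42049, 3480): x_3 = 145·42049 + 146·12·3480 = 12194065; y_3 = 145·3480 + 12·42049 = 1009188.
  From (x_3, y_3) = (12194065, 1009188): x_4 = 145·12194065 + 146·12·1009188 = 3536236801; y_4 = 145·1009188 + 12·12194065 = 292661040.
Step 3: Verify x_4² - 146·y_4² = 12504970712746713601 - 12504970712746713600 = 1 (should be 1). ✓

(x_1, y_1) = (145, 12); (x_4, y_4) = (3536236801, 292661040).


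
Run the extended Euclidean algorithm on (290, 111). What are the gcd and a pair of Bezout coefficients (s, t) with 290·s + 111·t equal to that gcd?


Euclidean algorithm on (290, 111) — divide until remainder is 0:
  290 = 2 · 111 + 68
  111 = 1 · 68 + 43
  68 = 1 · 43 + 25
  43 = 1 · 25 + 18
  25 = 1 · 18 + 7
  18 = 2 · 7 + 4
  7 = 1 · 4 + 3
  4 = 1 · 3 + 1
  3 = 3 · 1 + 0
gcd(290, 111) = 1.
Track Bezout coefficients alongside the remainders: start with r₀ = 290 = a·1 + b·0 (s = 1, t = 0) and r₁ = 111 = a·0 + b·1 (s = 0, t = 1); each new remainder r_{k+1} = r_{k-1} − q_k·r_k inherits s_{k+1} = s_{k-1} − q_k·s_k, t_{k+1} = t_{k-1} − q_k·t_k, so r_k = a·s_k + b·t_k at every step:
  q = 2: r = 68, s = 1 − 2·0 = 1, t = 0 − 2·1 = -2  (check: 290·1 + 111·(-2) = 68)
  q = 1: r = 43, s = 0 − 1·1 = -1, t = 1 − 1·(-2) = 3  (check: 290·(-1) + 111·3 = 43)
  q = 1: r = 25, s = 1 − 1·(-1) = 2, t = -2 − 1·3 = -5  (check: 290·2 + 111·(-5) = 25)
  q = 1: r = 18, s = -1 − 1·2 = -3, t = 3 − 1·(-5) = 8  (check: 290·(-3) + 111·8 = 18)
  q = 1: r = 7, s = 2 − 1·(-3) = 5, t = -5 − 1·8 = -13  (check: 290·5 + 111·(-13) = 7)
  q = 2: r = 4, s = -3 − 2·5 = -13, t = 8 − 2·(-13) = 34  (check: 290·(-13) + 111·34 = 4)
  q = 1: r = 3, s = 5 − 1·(-13) = 18, t = -13 − 1·34 = -47  (check: 290·18 + 111·(-47) = 3)
  q = 1: r = 1, s = -13 − 1·18 = -31, t = 34 − 1·(-47) = 81  (check: 290·(-31) + 111·81 = 1)
The row with r = 1 (the gcd) gives the Bezout coefficients s = -31, t = 81.
Result: 290 · (-31) + 111 · (81) = 1.

gcd(290, 111) = 1; s = -31, t = 81 (check: 290·(-31) + 111·81 = 1).


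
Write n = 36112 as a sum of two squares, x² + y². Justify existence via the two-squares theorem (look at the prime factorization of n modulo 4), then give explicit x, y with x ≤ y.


Step 1: Factor n = 36112 = 2^4 · 37 · 61.
Step 2: Check the mod-4 condition on each prime factor: 2 = 2 (special); 37 ≡ 1 (mod 4), exponent 1; 61 ≡ 1 (mod 4), exponent 1.
All primes ≡ 3 (mod 4) appear to even exponent (or don't appear), so by the two-squares theorem n IS expressible as a sum of two squares.
Step 3: Build a representation. Group n = k² · m with k = 4 and m = 37 · 61 = 2257 (a product of primes ≡ 1 (mod 4)); a representation of m scales to one of n via (k·x)² + (k·y)² = k²(x² + y²). Each prime p ≡ 1 (mod 4) is itself a sum of two squares; find a² by testing p − a² for a perfect square:
  37: 37 − 1² = 36 = 6² ⇒ 37 = 1² + 6².
  61: 61 − 1² = 60, 61 − 2² = 57, 61 − 3² = 52, 61 − 4² = 45, 61 − 5² = 36 = 6² ⇒ 61 = 5² + 6².
  Combine using the Brahmagupta–Fibonacci identity (a² + b²)(c² + d²) = (ac − bd)² + (ad + bc)² = (ac + bd)² + (ad − bc)²:
  37 · 61 = 2257: from (1² + 6²)(5² + 6²), take (1·5 − 6·6, 1·6 + 6·5) = (5 − 36, 6 + 30) = (-31, 36); dropping signs (only squares matter) gives (31, 36); check 31² + 36² = 961 + 1296 = 2257 ✓.
  Scale by k = 4: (4·31, 4·36) = (124, 144).
Step 4: Order so x ≤ y and verify: 124² + 144² = 15376 + 20736 = 36112 = n. ✓

n = 36112 = 124² + 144² (one valid representation with x ≤ y).


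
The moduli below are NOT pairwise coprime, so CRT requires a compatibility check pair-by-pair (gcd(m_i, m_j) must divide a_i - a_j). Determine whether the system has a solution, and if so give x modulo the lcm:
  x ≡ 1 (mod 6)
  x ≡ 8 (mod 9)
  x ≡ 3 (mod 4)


Moduli 6, 9, 4 are not pairwise coprime, so CRT works modulo lcm(m_i) when all pairwise compatibility conditions hold.
Pairwise compatibility: gcd(m_i, m_j) must divide a_i - a_j for every pair.
Merge one congruence at a time:
  Start: x ≡ 1 (mod 6).
  Combine with x ≡ 8 (mod 9): gcd(6, 9) = 3, and 8 - 1 = 7 is NOT divisible by 3.
    ⇒ system is inconsistent (no integer solution).

No solution (the system is inconsistent).


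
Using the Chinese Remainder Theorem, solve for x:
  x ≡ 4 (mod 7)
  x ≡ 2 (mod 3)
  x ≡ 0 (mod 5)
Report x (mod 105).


Moduli 7, 3, 5 are pairwise coprime; by CRT there is a unique solution modulo M = 7 · 3 · 5 = 105.
Solve pairwise, accumulating the modulus:
  Start with x ≡ 4 (mod 7).
  Combine with x ≡ 2 (mod 3): since gcd(7, 3) = 1, we get a unique residue mod 21.
    Write x = 4 + 7·t and substitute into x ≡ 2 (mod 3): 7·t ≡ 2 − 4 = -2 (mod 3).
    Reduce coefficients mod 3: 1·t ≡ 1 (mod 3).
    So t ≡ 1 (mod 3).
    Then x = 4 + 7·1 = 11, valid modulo lcm(7, 3) = 21: x ≡ 11 (mod 21).
  Combine with x ≡ 0 (mod 5): since gcd(21, 5) = 1, we get a unique residue mod 105.
    Write x = 11 + 21·t and substitute into x ≡ 0 (mod 5): 21·t ≡ 0 − 11 = -11 (mod 5).
    Reduce coefficients mod 5: 1·t ≡ 4 (mod 5).
    So t ≡ 4 (mod 5).
    Then x = 11 + 21·4 = 95, valid modulo lcm(21, 5) = 105: x ≡ 95 (mod 105).
Verify: 95 mod 7 = 4 ✓, 95 mod 3 = 2 ✓, 95 mod 5 = 0 ✓.

x ≡ 95 (mod 105).
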